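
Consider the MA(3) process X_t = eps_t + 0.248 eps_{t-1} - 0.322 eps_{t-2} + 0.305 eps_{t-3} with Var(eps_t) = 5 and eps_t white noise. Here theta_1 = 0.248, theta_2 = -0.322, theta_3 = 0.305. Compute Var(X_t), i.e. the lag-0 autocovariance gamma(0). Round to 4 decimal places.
\gamma(0) = 6.2911

For an MA(q) process X_t = eps_t + sum_i theta_i eps_{t-i} with
Var(eps_t) = sigma^2, the variance is
  gamma(0) = sigma^2 * (1 + sum_i theta_i^2).
  sum_i theta_i^2 = (0.248)^2 + (-0.322)^2 + (0.305)^2 = 0.061504 + 0.103684 + 0.093025 = 0.258213.
  gamma(0) = 5 * (1 + 0.258213) = 5 * 1.258213 = 6.291065, which rounds to 6.2911.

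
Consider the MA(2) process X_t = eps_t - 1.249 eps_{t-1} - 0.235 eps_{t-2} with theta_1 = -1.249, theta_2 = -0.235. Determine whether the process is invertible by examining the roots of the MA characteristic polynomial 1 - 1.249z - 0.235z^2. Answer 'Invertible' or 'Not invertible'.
\text{Not invertible}

The MA(q) characteristic polynomial is P(z) = 1 - 1.249z - 0.235z^2.
Invertibility requires all roots to lie outside the unit circle, i.e. |z| > 1 for every root.
Set 1 + (-1.249) z + (-0.235) z^2 = 0, i.e. a z^2 + b z + c = 0 with a = -0.235, b = -1.249, c = 1.
Discriminant D = b^2 - 4ac = (-1.249)^2 - 4*(-0.235)*1 = 1.560001 - (-0.94) = 2.500001.
D >= 0, so the roots are real: z = (-b +/- sqrt(D)) / (2a) = (1.249 +/- 1.581139) / (-0.47).
  z_1 = (1.249 + 1.581139) / (-0.47) = -6.0216,   |z_1| = 6.0216.
  z_2 = (1.249 - 1.581139) / (-0.47) = 0.7067,   |z_2| = 0.7067.
Moduli of all roots: 6.0216, 0.7067.
All moduli strictly greater than 1? No.
Verdict: Not invertible.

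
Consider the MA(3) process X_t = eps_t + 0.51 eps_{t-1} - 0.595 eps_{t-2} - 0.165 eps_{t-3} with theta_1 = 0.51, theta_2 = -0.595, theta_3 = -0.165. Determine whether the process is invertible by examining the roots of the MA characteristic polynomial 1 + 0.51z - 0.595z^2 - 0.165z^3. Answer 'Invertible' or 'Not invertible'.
\text{Invertible}

The MA(q) characteristic polynomial is P(z) = 1 + 0.51z - 0.595z^2 - 0.165z^3.
Invertibility requires all roots to lie outside the unit circle, i.e. |z| > 1 for every root.
Degree 3: look for a simple real root z0 first, then factor out (1 - z/z0) and solve the remaining quadratic.
Testing z0 = -4: P(-4) = 1 + (0.51)(-4) + (-0.595)(-4)^2 + (-0.165)(-4)^3
  = 1 + (-2.04) + (-9.52) + (10.56) = 0.  So z_0 = -4 is a root, |z_0| = 4.
Divide out the factor (1 + 0.25 z) = (1 - z/z0) (since 1/z0 = -0.25):
  P(z) = (1 + 0.25 z)(1 + (0.26) z + (-0.66) z^2)
  [check: z-coef 0.26 - (-0.25) = 0.51; z^2-coef -0.66 - (-0.25)(0.26) = -0.595; z^3-coef -(-0.25)(-0.66) = -0.165.]
Remaining roots from the quadratic factor 1 + (0.26) z + (-0.66) z^2:
  Set 1 + (0.26) z + (-0.66) z^2 = 0, i.e. a z^2 + b z + c = 0 with a = -0.66, b = 0.26, c = 1.
  Discriminant D = b^2 - 4ac = (0.26)^2 - 4*(-0.66)*1 = 0.0676 - (-2.64) = 2.7076.
  D >= 0, so the roots are real: z = (-b +/- sqrt(D)) / (2a) = (-0.26 +/- 1.645479) / (-1.32).
    z_1 = (-0.26 + 1.645479) / (-1.32) = -1.0496,   |z_1| = 1.0496.
    z_2 = (-0.26 - 1.645479) / (-1.32) = 1.4435,   |z_2| = 1.4435.
Moduli of all roots: 4.0000, 1.0496, 1.4435.
All moduli strictly greater than 1? Yes.
Verdict: Invertible.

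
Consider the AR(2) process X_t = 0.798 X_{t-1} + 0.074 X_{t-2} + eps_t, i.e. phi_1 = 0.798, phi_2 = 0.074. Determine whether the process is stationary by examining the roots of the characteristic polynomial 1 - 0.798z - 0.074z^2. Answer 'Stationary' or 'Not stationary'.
\text{Stationary}

The AR(p) characteristic polynomial is P(z) = 1 - 0.798z - 0.074z^2.
Stationarity requires all roots to lie outside the unit circle, i.e. |z| > 1 for every root.
Set 1 + (-0.798) z + (-0.074) z^2 = 0, i.e. a z^2 + b z + c = 0 with a = -0.074, b = -0.798, c = 1.
Discriminant D = b^2 - 4ac = (-0.798)^2 - 4*(-0.074)*1 = 0.636804 - (-0.296) = 0.932804.
D >= 0, so the roots are real: z = (-b +/- sqrt(D)) / (2a) = (0.798 +/- 0.965818) / (-0.148).
  z_1 = (0.798 + 0.965818) / (-0.148) = -11.9177,   |z_1| = 11.9177.
  z_2 = (0.798 - 0.965818) / (-0.148) = 1.1339,   |z_2| = 1.1339.
Moduli of all roots: 11.9177, 1.1339.
All moduli strictly greater than 1? Yes.
Verdict: Stationary.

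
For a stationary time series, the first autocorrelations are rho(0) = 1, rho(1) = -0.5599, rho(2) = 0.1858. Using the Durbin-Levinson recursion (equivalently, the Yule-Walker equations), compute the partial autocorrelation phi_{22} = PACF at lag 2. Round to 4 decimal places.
\phi_{22} = -0.1860

The PACF at lag k is phi_{kk}, the last component of the solution
to the Yule-Walker system G_k phi = r_k where
  (G_k)_{ij} = rho(|i - j|), (r_k)_i = rho(i), i,j = 1..k.
Equivalently, Durbin-Levinson gives phi_{kk} iteratively:
  phi_{11} = rho(1)
  phi_{kk} = [rho(k) - sum_{j=1..k-1} phi_{k-1,j} rho(k-j)]
            / [1 - sum_{j=1..k-1} phi_{k-1,j} rho(j)],
  phi_{k,j} = phi_{k-1,j} - phi_{kk} phi_{k-1,k-j},  j = 1..k-1.
Step k = 1:
  phi_11 = rho(1) = -0.5599.
Step k = 2:
  phi_22 = [rho(2) - phi_11 rho(1)] / [1 - phi_11 rho(1)] = [0.1858 - (-0.5599)(-0.5599)] / [1 - (-0.5599)(-0.5599)]
         = -0.12768801 / 0.68651199 = -0.186.
Therefore phi_{22} = -0.1860.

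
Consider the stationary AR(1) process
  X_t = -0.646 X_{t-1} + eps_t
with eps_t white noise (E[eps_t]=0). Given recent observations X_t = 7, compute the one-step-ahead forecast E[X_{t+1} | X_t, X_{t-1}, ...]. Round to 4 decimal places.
E[X_{t+1} \mid \mathcal F_t] = -4.5220

For an AR(p) model X_t = c + sum_i phi_i X_{t-i} + eps_t, the
one-step-ahead conditional mean is
  E[X_{t+1} | X_t, ...] = c + sum_i phi_i X_{t+1-i}.
Substitute known values:
  E[X_{t+1} | ...] = (-0.646) * (7)
                   = -4.5220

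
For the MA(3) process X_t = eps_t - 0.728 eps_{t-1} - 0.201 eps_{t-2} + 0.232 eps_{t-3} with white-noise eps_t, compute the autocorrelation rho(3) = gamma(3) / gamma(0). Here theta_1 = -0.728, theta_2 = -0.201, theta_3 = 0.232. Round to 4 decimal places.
\rho(3) = 0.1428

For an MA(q) process with theta_0 = 1, the autocovariance is
  gamma(k) = sigma^2 * sum_{i=0..q-k} theta_i * theta_{i+k},
and rho(k) = gamma(k) / gamma(0). Sigma^2 cancels.
  numerator   = (1)*(0.232) = 0.232.
  denominator = (1)^2 + (-0.728)^2 + (-0.201)^2 + (0.232)^2 = 1.624209.
  rho(3) = 0.232 / 1.624209 = 0.1428.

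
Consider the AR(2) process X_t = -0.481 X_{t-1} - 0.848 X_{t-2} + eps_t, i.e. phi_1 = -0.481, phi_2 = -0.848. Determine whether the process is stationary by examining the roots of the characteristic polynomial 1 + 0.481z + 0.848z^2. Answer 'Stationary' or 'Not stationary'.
\text{Stationary}

The AR(p) characteristic polynomial is P(z) = 1 + 0.481z + 0.848z^2.
Stationarity requires all roots to lie outside the unit circle, i.e. |z| > 1 for every root.
Set 1 + (0.481) z + (0.848) z^2 = 0, i.e. a z^2 + b z + c = 0 with a = 0.848, b = 0.481, c = 1.
Discriminant D = b^2 - 4ac = (0.481)^2 - 4*(0.848)*1 = 0.231361 - (3.392) = -3.160639.
D < 0, so the roots are the complex-conjugate pair z = (-b +/- i sqrt(-D)) / (2a) = -0.2836 +/- 1.0482i.
For a conjugate pair |z|^2 = z * conj(z) = (product of roots) = c/a = 1/(0.848) = 1.179245, so |z| = sqrt(1.179245) = 1.0859 for both roots.
Moduli of all roots: 1.0859, 1.0859.
All moduli strictly greater than 1? Yes.
Verdict: Stationary.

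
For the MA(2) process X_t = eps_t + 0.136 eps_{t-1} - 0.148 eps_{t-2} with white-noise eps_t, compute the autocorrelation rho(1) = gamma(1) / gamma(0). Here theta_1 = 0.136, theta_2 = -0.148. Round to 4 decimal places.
\rho(1) = 0.1114

For an MA(q) process with theta_0 = 1, the autocovariance is
  gamma(k) = sigma^2 * sum_{i=0..q-k} theta_i * theta_{i+k},
and rho(k) = gamma(k) / gamma(0). Sigma^2 cancels.
  numerator   = (1)*(0.136) + (0.136)*(-0.148) = 0.115872.
  denominator = (1)^2 + (0.136)^2 + (-0.148)^2 = 1.0404.
  rho(1) = 0.115872 / 1.0404 = 0.1114.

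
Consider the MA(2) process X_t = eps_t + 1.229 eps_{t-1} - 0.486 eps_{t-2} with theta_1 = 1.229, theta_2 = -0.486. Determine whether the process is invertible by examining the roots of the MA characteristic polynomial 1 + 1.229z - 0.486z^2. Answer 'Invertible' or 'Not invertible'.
\text{Not invertible}

The MA(q) characteristic polynomial is P(z) = 1 + 1.229z - 0.486z^2.
Invertibility requires all roots to lie outside the unit circle, i.e. |z| > 1 for every root.
Set 1 + (1.229) z + (-0.486) z^2 = 0, i.e. a z^2 + b z + c = 0 with a = -0.486, b = 1.229, c = 1.
Discriminant D = b^2 - 4ac = (1.229)^2 - 4*(-0.486)*1 = 1.510441 - (-1.944) = 3.454441.
D >= 0, so the roots are real: z = (-b +/- sqrt(D)) / (2a) = (-1.229 +/- 1.858613) / (-0.972).
  z_1 = (-1.229 + 1.858613) / (-0.972) = -0.6477,   |z_1| = 0.6477.
  z_2 = (-1.229 - 1.858613) / (-0.972) = 3.1766,   |z_2| = 3.1766.
Moduli of all roots: 0.6477, 3.1766.
All moduli strictly greater than 1? No.
Verdict: Not invertible.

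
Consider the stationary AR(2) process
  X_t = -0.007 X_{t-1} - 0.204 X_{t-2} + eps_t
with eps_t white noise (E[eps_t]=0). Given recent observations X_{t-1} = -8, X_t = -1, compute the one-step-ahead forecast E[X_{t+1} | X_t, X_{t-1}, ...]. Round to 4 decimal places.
E[X_{t+1} \mid \mathcal F_t] = 1.6390

For an AR(p) model X_t = c + sum_i phi_i X_{t-i} + eps_t, the
one-step-ahead conditional mean is
  E[X_{t+1} | X_t, ...] = c + sum_i phi_i X_{t+1-i}.
Substitute known values:
  E[X_{t+1} | ...] = (-0.007) * (-1) + (-0.204) * (-8)
                   = 1.6390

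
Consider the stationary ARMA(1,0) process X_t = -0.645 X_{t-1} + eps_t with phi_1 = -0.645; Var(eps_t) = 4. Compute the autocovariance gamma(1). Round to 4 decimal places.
\gamma(1) = -4.4180

Multiply the model equation by X_{t-k} and take expectations. With theta_0 = psi_0 = 1 and psi_j the MA(infinity) weights, this gives
  gamma(k) - sum_i phi_i gamma(k-i) = c_k,
  c_k = sigma^2 * sum_{j=k..q} theta_j psi_{j-k}   (c_k = 0 for k > q),
using gamma(-m) = gamma(m).
Pure AR (q = 0): c_0 = sigma^2 = 4, c_k = 0 for k >= 1.
Equations for k = 0 and k = 1 (AR order 1):
  gamma(0) = phi_1 gamma(1) + c_0
  gamma(1) = phi_1 gamma(0) + c_1
Substituting the second into the first: gamma(0) (1 - phi_1^2) = c_0 + phi_1 c_1, so
  gamma(0) = c_0 / (1 - phi_1^2) = 4 / (1 - (-0.645)^2) = 4 / 0.583975 = 6.849608.
  gamma(1) = phi_1 gamma(0) = (-0.645)(6.849608) = -4.417997.
Therefore gamma(1) = -4.4180 (to 4 decimal places).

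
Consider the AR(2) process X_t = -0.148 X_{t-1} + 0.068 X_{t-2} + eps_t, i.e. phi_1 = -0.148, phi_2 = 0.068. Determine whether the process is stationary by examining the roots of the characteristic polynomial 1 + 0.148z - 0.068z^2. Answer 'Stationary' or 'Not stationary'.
\text{Stationary}

The AR(p) characteristic polynomial is P(z) = 1 + 0.148z - 0.068z^2.
Stationarity requires all roots to lie outside the unit circle, i.e. |z| > 1 for every root.
Set 1 + (0.148) z + (-0.068) z^2 = 0, i.e. a z^2 + b z + c = 0 with a = -0.068, b = 0.148, c = 1.
Discriminant D = b^2 - 4ac = (0.148)^2 - 4*(-0.068)*1 = 0.021904 - (-0.272) = 0.293904.
D >= 0, so the roots are real: z = (-b +/- sqrt(D)) / (2a) = (-0.148 +/- 0.542129) / (-0.136).
  z_1 = (-0.148 + 0.542129) / (-0.136) = -2.898,   |z_1| = 2.898.
  z_2 = (-0.148 - 0.542129) / (-0.136) = 5.0745,   |z_2| = 5.0745.
Moduli of all roots: 2.8980, 5.0745.
All moduli strictly greater than 1? Yes.
Verdict: Stationary.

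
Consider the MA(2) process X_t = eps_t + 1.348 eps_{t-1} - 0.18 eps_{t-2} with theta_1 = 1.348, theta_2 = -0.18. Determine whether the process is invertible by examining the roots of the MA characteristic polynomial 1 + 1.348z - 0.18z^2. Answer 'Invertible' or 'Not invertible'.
\text{Not invertible}

The MA(q) characteristic polynomial is P(z) = 1 + 1.348z - 0.18z^2.
Invertibility requires all roots to lie outside the unit circle, i.e. |z| > 1 for every root.
Set 1 + (1.348) z + (-0.18) z^2 = 0, i.e. a z^2 + b z + c = 0 with a = -0.18, b = 1.348, c = 1.
Discriminant D = b^2 - 4ac = (1.348)^2 - 4*(-0.18)*1 = 1.817104 - (-0.72) = 2.537104.
D >= 0, so the roots are real: z = (-b +/- sqrt(D)) / (2a) = (-1.348 +/- 1.592829) / (-0.36).
  z_1 = (-1.348 + 1.592829) / (-0.36) = -0.6801,   |z_1| = 0.6801.
  z_2 = (-1.348 - 1.592829) / (-0.36) = 8.169,   |z_2| = 8.169.
Moduli of all roots: 0.6801, 8.1690.
All moduli strictly greater than 1? No.
Verdict: Not invertible.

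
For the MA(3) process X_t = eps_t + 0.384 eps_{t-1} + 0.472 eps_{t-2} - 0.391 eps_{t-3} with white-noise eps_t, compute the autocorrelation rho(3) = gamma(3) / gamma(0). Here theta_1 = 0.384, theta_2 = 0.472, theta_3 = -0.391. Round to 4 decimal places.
\rho(3) = -0.2567

For an MA(q) process with theta_0 = 1, the autocovariance is
  gamma(k) = sigma^2 * sum_{i=0..q-k} theta_i * theta_{i+k},
and rho(k) = gamma(k) / gamma(0). Sigma^2 cancels.
  numerator   = (1)*(-0.391) = -0.391.
  denominator = (1)^2 + (0.384)^2 + (0.472)^2 + (-0.391)^2 = 1.523121.
  rho(3) = -0.391 / 1.523121 = -0.2567.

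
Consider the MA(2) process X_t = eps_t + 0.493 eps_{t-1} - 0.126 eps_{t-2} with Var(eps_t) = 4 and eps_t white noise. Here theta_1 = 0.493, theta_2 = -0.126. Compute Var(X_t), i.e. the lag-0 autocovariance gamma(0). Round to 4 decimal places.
\gamma(0) = 5.0357

For an MA(q) process X_t = eps_t + sum_i theta_i eps_{t-i} with
Var(eps_t) = sigma^2, the variance is
  gamma(0) = sigma^2 * (1 + sum_i theta_i^2).
  sum_i theta_i^2 = (0.493)^2 + (-0.126)^2 = 0.243049 + 0.015876 = 0.258925.
  gamma(0) = 4 * (1 + 0.258925) = 4 * 1.258925 = 5.0357.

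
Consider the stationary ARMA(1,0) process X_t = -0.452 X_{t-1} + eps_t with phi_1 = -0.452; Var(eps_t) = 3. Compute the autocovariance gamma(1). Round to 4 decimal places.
\gamma(1) = -1.7042

Multiply the model equation by X_{t-k} and take expectations. With theta_0 = psi_0 = 1 and psi_j the MA(infinity) weights, this gives
  gamma(k) - sum_i phi_i gamma(k-i) = c_k,
  c_k = sigma^2 * sum_{j=k..q} theta_j psi_{j-k}   (c_k = 0 for k > q),
using gamma(-m) = gamma(m).
Pure AR (q = 0): c_0 = sigma^2 = 3, c_k = 0 for k >= 1.
Equations for k = 0 and k = 1 (AR order 1):
  gamma(0) = phi_1 gamma(1) + c_0
  gamma(1) = phi_1 gamma(0) + c_1
Substituting the second into the first: gamma(0) (1 - phi_1^2) = c_0 + phi_1 c_1, so
  gamma(0) = c_0 / (1 - phi_1^2) = 3 / (1 - (-0.452)^2) = 3 / 0.795696 = 3.770284.
  gamma(1) = phi_1 gamma(0) = (-0.452)(3.770284) = -1.704168.
Therefore gamma(1) = -1.7042 (to 4 decimal places).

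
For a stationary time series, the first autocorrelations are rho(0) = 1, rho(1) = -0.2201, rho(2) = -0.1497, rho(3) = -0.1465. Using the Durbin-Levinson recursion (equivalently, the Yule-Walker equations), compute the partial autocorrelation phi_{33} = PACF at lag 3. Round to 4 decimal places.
\phi_{33} = -0.2550

The PACF at lag k is phi_{kk}, the last component of the solution
to the Yule-Walker system G_k phi = r_k where
  (G_k)_{ij} = rho(|i - j|), (r_k)_i = rho(i), i,j = 1..k.
Equivalently, Durbin-Levinson gives phi_{kk} iteratively:
  phi_{11} = rho(1)
  phi_{kk} = [rho(k) - sum_{j=1..k-1} phi_{k-1,j} rho(k-j)]
            / [1 - sum_{j=1..k-1} phi_{k-1,j} rho(j)],
  phi_{k,j} = phi_{k-1,j} - phi_{kk} phi_{k-1,k-j},  j = 1..k-1.
Step k = 1:
  phi_11 = rho(1) = -0.2201.
Step k = 2:
  phi_22 = [rho(2) - phi_11 rho(1)] / [1 - phi_11 rho(1)] = [-0.1497 - (-0.2201)(-0.2201)] / [1 - (-0.2201)(-0.2201)]
         = -0.19814401 / 0.95155599 = -0.208232.
  Update: phi_21 = phi_11 - phi_22 phi_11 = -0.2201 - (-0.208232)(-0.2201) = -0.265932.
Step k = 3:
  phi_33 = [rho(3) - phi_21 rho(2) - phi_22 rho(1)] / [1 - phi_21 rho(1) - phi_22 rho(2)]
    numerator   = -0.1465 - (-0.265932)(-0.1497) - (-0.208232)(-0.2201) = -0.23214176
    denominator = 1 - (-0.265932)(-0.2201) - (-0.208232)(-0.1497) = 0.91029615
  phi_33 = -0.23214176 / 0.91029615 = -0.255.
Therefore phi_{33} = -0.2550.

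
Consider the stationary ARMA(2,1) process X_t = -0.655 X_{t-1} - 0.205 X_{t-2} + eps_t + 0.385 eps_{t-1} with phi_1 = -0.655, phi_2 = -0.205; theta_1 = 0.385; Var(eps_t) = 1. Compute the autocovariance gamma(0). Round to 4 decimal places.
\gamma(0) = 1.0811

Multiply the model equation by X_{t-k} and take expectations. With theta_0 = psi_0 = 1 and psi_j the MA(infinity) weights, this gives
  gamma(k) - sum_i phi_i gamma(k-i) = c_k,
  c_k = sigma^2 * sum_{j=k..q} theta_j psi_{j-k}   (c_k = 0 for k > q),
using gamma(-m) = gamma(m).
psi-weights needed (psi_j = theta_j + sum_i phi_i psi_{j-i}):
  psi_1 = theta_1 + phi_1 = 0.385 + (-0.655) = -0.27
Right-hand sides:
  c_0 = sigma^2 (1 + theta_1 psi_1) = 1 * (1 + (0.385)(-0.27)) = 1 * 0.89605 = 0.89605
  c_1 = sigma^2 theta_1 = 1 * (0.385) = 0.385
  c_2 = 0
Equations for k = 0, 1, 2 (AR order 2, c_2 = 0):
  (E0) gamma(0) = phi_1 gamma(1) + phi_2 gamma(2) + c_0
  (E1) gamma(1) = phi_1 gamma(0) + phi_2 gamma(1) + c_1
  (E2) gamma(2) = phi_1 gamma(1) + phi_2 gamma(0)
From (E1): gamma(1) = A gamma(0) + B with
  A = phi_1 / (1 - phi_2) = -0.655 / 1.205 = -0.543568,   B = c_1 / (1 - phi_2) = 0.385 / 1.205 = 0.319502.
Insert (E2) into (E0): gamma(0) (1 - phi_2^2) = phi_1 (1 + phi_2) gamma(1) + c_0.
  phi_1 (1 + phi_2) = (-0.655)(0.795) = -0.520725,   1 - phi_2^2 = 0.957975.
Replace gamma(1) by A gamma(0) + B and collect gamma(0):
  gamma(0) [0.957975 - (-0.520725)(-0.543568)] = (-0.520725)(0.319502) + 0.89605
  gamma(0) * 0.674925 = 0.729677
  gamma(0) = 0.729677 / 0.674925 = 1.081123.
Therefore gamma(0) = 1.0811 (to 4 decimal places).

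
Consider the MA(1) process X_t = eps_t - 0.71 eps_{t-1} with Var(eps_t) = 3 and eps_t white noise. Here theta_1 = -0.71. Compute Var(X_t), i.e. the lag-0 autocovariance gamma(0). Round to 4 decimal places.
\gamma(0) = 4.5123

For an MA(q) process X_t = eps_t + sum_i theta_i eps_{t-i} with
Var(eps_t) = sigma^2, the variance is
  gamma(0) = sigma^2 * (1 + sum_i theta_i^2).
  sum_i theta_i^2 = (-0.71)^2 = 0.5041.
  gamma(0) = 3 * (1 + 0.5041) = 3 * 1.5041 = 4.5123.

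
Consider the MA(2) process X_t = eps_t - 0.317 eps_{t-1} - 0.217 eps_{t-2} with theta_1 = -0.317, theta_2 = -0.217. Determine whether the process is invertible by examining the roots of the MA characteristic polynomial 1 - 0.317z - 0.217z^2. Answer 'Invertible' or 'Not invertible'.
\text{Invertible}

The MA(q) characteristic polynomial is P(z) = 1 - 0.317z - 0.217z^2.
Invertibility requires all roots to lie outside the unit circle, i.e. |z| > 1 for every root.
Set 1 + (-0.317) z + (-0.217) z^2 = 0, i.e. a z^2 + b z + c = 0 with a = -0.217, b = -0.317, c = 1.
Discriminant D = b^2 - 4ac = (-0.317)^2 - 4*(-0.217)*1 = 0.100489 - (-0.868) = 0.968489.
D >= 0, so the roots are real: z = (-b +/- sqrt(D)) / (2a) = (0.317 +/- 0.984118) / (-0.434).
  z_1 = (0.317 + 0.984118) / (-0.434) = -2.998,   |z_1| = 2.998.
  z_2 = (0.317 - 0.984118) / (-0.434) = 1.5371,   |z_2| = 1.5371.
Moduli of all roots: 2.9980, 1.5371.
All moduli strictly greater than 1? Yes.
Verdict: Invertible.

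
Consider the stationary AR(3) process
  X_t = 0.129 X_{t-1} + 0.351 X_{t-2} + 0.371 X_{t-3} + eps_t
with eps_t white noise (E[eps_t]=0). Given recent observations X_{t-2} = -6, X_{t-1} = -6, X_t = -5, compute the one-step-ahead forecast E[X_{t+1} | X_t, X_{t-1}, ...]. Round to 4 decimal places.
E[X_{t+1} \mid \mathcal F_t] = -4.9770

For an AR(p) model X_t = c + sum_i phi_i X_{t-i} + eps_t, the
one-step-ahead conditional mean is
  E[X_{t+1} | X_t, ...] = c + sum_i phi_i X_{t+1-i}.
Substitute known values:
  E[X_{t+1} | ...] = (0.129) * (-5) + (0.351) * (-6) + (0.371) * (-6)
                   = -4.9770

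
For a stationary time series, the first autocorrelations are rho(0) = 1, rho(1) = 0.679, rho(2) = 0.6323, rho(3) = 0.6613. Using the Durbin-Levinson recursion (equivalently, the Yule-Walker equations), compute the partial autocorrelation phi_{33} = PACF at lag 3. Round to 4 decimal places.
\phi_{33} = 0.3150

The PACF at lag k is phi_{kk}, the last component of the solution
to the Yule-Walker system G_k phi = r_k where
  (G_k)_{ij} = rho(|i - j|), (r_k)_i = rho(i), i,j = 1..k.
Equivalently, Durbin-Levinson gives phi_{kk} iteratively:
  phi_{11} = rho(1)
  phi_{kk} = [rho(k) - sum_{j=1..k-1} phi_{k-1,j} rho(k-j)]
            / [1 - sum_{j=1..k-1} phi_{k-1,j} rho(j)],
  phi_{k,j} = phi_{k-1,j} - phi_{kk} phi_{k-1,k-j},  j = 1..k-1.
Step k = 1:
  phi_11 = rho(1) = 0.679.
Step k = 2:
  phi_22 = [rho(2) - phi_11 rho(1)] / [1 - phi_11 rho(1)] = [0.6323 - (0.679)(0.679)] / [1 - (0.679)(0.679)]
         = 0.171259 / 0.538959 = 0.317759.
  Update: phi_21 = phi_11 - phi_22 phi_11 = 0.679 - (0.317759)(0.679) = 0.463242.
Step k = 3:
  phi_33 = [rho(3) - phi_21 rho(2) - phi_22 rho(1)] / [1 - phi_21 rho(1) - phi_22 rho(2)]
    numerator   = 0.6613 - (0.463242)(0.6323) - (0.317759)(0.679) = 0.15263398
    denominator = 1 - (0.463242)(0.679) - (0.317759)(0.6323) = 0.48453993
  phi_33 = 0.15263398 / 0.48453993 = 0.315.
Therefore phi_{33} = 0.3150.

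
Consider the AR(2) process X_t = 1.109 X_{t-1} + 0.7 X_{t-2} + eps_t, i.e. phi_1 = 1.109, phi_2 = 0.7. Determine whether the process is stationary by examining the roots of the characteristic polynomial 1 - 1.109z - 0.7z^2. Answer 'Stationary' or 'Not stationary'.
\text{Not stationary}

The AR(p) characteristic polynomial is P(z) = 1 - 1.109z - 0.7z^2.
Stationarity requires all roots to lie outside the unit circle, i.e. |z| > 1 for every root.
Set 1 + (-1.109) z + (-0.7) z^2 = 0, i.e. a z^2 + b z + c = 0 with a = -0.7, b = -1.109, c = 1.
Discriminant D = b^2 - 4ac = (-1.109)^2 - 4*(-0.7)*1 = 1.229881 - (-2.8) = 4.029881.
D >= 0, so the roots are real: z = (-b +/- sqrt(D)) / (2a) = (1.109 +/- 2.007456) / (-1.4).
  z_1 = (1.109 + 2.007456) / (-1.4) = -2.226,   |z_1| = 2.226.
  z_2 = (1.109 - 2.007456) / (-1.4) = 0.6418,   |z_2| = 0.6418.
Moduli of all roots: 2.2260, 0.6418.
All moduli strictly greater than 1? No.
Verdict: Not stationary.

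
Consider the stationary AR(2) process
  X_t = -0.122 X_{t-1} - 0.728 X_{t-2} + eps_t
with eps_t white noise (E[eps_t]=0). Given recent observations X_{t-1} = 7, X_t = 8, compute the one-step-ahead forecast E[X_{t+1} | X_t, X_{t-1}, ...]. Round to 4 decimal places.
E[X_{t+1} \mid \mathcal F_t] = -6.0720

For an AR(p) model X_t = c + sum_i phi_i X_{t-i} + eps_t, the
one-step-ahead conditional mean is
  E[X_{t+1} | X_t, ...] = c + sum_i phi_i X_{t+1-i}.
Substitute known values:
  E[X_{t+1} | ...] = (-0.122) * (8) + (-0.728) * (7)
                   = -6.0720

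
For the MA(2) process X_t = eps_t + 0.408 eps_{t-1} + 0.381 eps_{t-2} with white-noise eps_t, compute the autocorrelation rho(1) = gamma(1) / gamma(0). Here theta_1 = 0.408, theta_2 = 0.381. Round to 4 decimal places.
\rho(1) = 0.4296

For an MA(q) process with theta_0 = 1, the autocovariance is
  gamma(k) = sigma^2 * sum_{i=0..q-k} theta_i * theta_{i+k},
and rho(k) = gamma(k) / gamma(0). Sigma^2 cancels.
  numerator   = (1)*(0.408) + (0.408)*(0.381) = 0.563448.
  denominator = (1)^2 + (0.408)^2 + (0.381)^2 = 1.311625.
  rho(1) = 0.563448 / 1.311625 = 0.4296.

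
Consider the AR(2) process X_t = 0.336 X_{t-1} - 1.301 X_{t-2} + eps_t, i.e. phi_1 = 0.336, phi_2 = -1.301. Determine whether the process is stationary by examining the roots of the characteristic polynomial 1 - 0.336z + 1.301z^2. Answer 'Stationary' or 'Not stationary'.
\text{Not stationary}

The AR(p) characteristic polynomial is P(z) = 1 - 0.336z + 1.301z^2.
Stationarity requires all roots to lie outside the unit circle, i.e. |z| > 1 for every root.
Set 1 + (-0.336) z + (1.301) z^2 = 0, i.e. a z^2 + b z + c = 0 with a = 1.301, b = -0.336, c = 1.
Discriminant D = b^2 - 4ac = (-0.336)^2 - 4*(1.301)*1 = 0.112896 - (5.204) = -5.091104.
D < 0, so the roots are the complex-conjugate pair z = (-b +/- i sqrt(-D)) / (2a) = 0.1291 +/- 0.8672i.
For a conjugate pair |z|^2 = z * conj(z) = (product of roots) = c/a = 1/(1.301) = 0.76864, so |z| = sqrt(0.76864) = 0.8767 for both roots.
Moduli of all roots: 0.8767, 0.8767.
All moduli strictly greater than 1? No.
Verdict: Not stationary.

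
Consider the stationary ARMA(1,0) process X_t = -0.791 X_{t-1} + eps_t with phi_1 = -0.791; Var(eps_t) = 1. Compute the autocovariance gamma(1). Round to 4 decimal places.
\gamma(1) = -2.1132

Multiply the model equation by X_{t-k} and take expectations. With theta_0 = psi_0 = 1 and psi_j the MA(infinity) weights, this gives
  gamma(k) - sum_i phi_i gamma(k-i) = c_k,
  c_k = sigma^2 * sum_{j=k..q} theta_j psi_{j-k}   (c_k = 0 for k > q),
using gamma(-m) = gamma(m).
Pure AR (q = 0): c_0 = sigma^2 = 1, c_k = 0 for k >= 1.
Equations for k = 0 and k = 1 (AR order 1):
  gamma(0) = phi_1 gamma(1) + c_0
  gamma(1) = phi_1 gamma(0) + c_1
Substituting the second into the first: gamma(0) (1 - phi_1^2) = c_0 + phi_1 c_1, so
  gamma(0) = c_0 / (1 - phi_1^2) = 1 / (1 - (-0.791)^2) = 1 / 0.374319 = 2.671518.
  gamma(1) = phi_1 gamma(0) = (-0.791)(2.671518) = -2.113171.
Therefore gamma(1) = -2.1132 (to 4 decimal places).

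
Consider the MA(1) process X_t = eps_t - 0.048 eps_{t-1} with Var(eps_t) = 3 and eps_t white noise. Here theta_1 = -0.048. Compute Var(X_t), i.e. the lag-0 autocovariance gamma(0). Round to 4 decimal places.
\gamma(0) = 3.0069

For an MA(q) process X_t = eps_t + sum_i theta_i eps_{t-i} with
Var(eps_t) = sigma^2, the variance is
  gamma(0) = sigma^2 * (1 + sum_i theta_i^2).
  sum_i theta_i^2 = (-0.048)^2 = 0.002304.
  gamma(0) = 3 * (1 + 0.002304) = 3 * 1.002304 = 3.006912, which rounds to 3.0069.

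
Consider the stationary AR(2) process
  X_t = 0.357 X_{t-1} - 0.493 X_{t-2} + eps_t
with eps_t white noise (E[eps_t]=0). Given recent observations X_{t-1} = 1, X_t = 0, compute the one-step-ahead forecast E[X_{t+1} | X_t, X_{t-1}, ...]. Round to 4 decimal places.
E[X_{t+1} \mid \mathcal F_t] = -0.4930

For an AR(p) model X_t = c + sum_i phi_i X_{t-i} + eps_t, the
one-step-ahead conditional mean is
  E[X_{t+1} | X_t, ...] = c + sum_i phi_i X_{t+1-i}.
Substitute known values:
  E[X_{t+1} | ...] = (0.357) * (0) + (-0.493) * (1)
                   = -0.4930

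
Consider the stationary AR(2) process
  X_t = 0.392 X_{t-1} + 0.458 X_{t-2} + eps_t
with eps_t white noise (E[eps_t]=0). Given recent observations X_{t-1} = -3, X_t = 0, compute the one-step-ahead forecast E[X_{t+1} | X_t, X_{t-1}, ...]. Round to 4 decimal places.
E[X_{t+1} \mid \mathcal F_t] = -1.3740

For an AR(p) model X_t = c + sum_i phi_i X_{t-i} + eps_t, the
one-step-ahead conditional mean is
  E[X_{t+1} | X_t, ...] = c + sum_i phi_i X_{t+1-i}.
Substitute known values:
  E[X_{t+1} | ...] = (0.392) * (0) + (0.458) * (-3)
                   = -1.3740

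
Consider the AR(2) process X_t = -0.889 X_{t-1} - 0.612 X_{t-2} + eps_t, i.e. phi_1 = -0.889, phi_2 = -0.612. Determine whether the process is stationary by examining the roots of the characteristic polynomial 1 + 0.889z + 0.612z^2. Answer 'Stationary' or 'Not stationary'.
\text{Stationary}

The AR(p) characteristic polynomial is P(z) = 1 + 0.889z + 0.612z^2.
Stationarity requires all roots to lie outside the unit circle, i.e. |z| > 1 for every root.
Set 1 + (0.889) z + (0.612) z^2 = 0, i.e. a z^2 + b z + c = 0 with a = 0.612, b = 0.889, c = 1.
Discriminant D = b^2 - 4ac = (0.889)^2 - 4*(0.612)*1 = 0.790321 - (2.448) = -1.657679.
D < 0, so the roots are the complex-conjugate pair z = (-b +/- i sqrt(-D)) / (2a) = -0.7263 +/- 1.0519i.
For a conjugate pair |z|^2 = z * conj(z) = (product of roots) = c/a = 1/(0.612) = 1.633987, so |z| = sqrt(1.633987) = 1.2783 for both roots.
Moduli of all roots: 1.2783, 1.2783.
All moduli strictly greater than 1? Yes.
Verdict: Stationary.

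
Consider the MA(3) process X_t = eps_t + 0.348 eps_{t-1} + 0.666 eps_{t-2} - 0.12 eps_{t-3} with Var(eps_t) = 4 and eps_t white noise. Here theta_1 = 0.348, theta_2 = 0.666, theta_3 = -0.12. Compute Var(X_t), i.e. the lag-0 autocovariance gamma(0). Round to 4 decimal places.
\gamma(0) = 6.3162

For an MA(q) process X_t = eps_t + sum_i theta_i eps_{t-i} with
Var(eps_t) = sigma^2, the variance is
  gamma(0) = sigma^2 * (1 + sum_i theta_i^2).
  sum_i theta_i^2 = (0.348)^2 + (0.666)^2 + (-0.12)^2 = 0.121104 + 0.443556 + 0.0144 = 0.57906.
  gamma(0) = 4 * (1 + 0.57906) = 4 * 1.57906 = 6.31624, which rounds to 6.3162.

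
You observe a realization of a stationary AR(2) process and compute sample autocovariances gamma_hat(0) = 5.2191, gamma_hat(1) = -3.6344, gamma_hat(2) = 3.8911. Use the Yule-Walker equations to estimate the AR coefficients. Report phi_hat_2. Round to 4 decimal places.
\hat\phi_{2} = 0.5060

The Yule-Walker equations for an AR(p) process read, in matrix form,
  Gamma_p phi = r_p,   with   (Gamma_p)_{ij} = gamma(|i - j|),
                       (r_p)_i = gamma(i),   i,j = 1..p.
Substitute the sample gammas (Toeplitz matrix and right-hand side of size 2):
  Gamma_p = [[5.2191, -3.6344], [-3.6344, 5.2191]]
  r_p     = [-3.6344, 3.8911]
Written out:
  5.2191 phi_1 - 3.6344 phi_2 = -3.6344
  -3.6344 phi_1 + 5.2191 phi_2 = 3.8911
Solve by Cramer's rule:
  det = gamma(0)^2 - gamma(1)^2 = (5.2191)^2 - (-3.6344)^2 = 27.23900481 - 13.20886336 = 14.03014145
  phi_hat_1 = [gamma(1) gamma(0) - gamma(1) gamma(2)] / det = [(-3.6344)(5.2191) - (-3.6344)(3.8911)] / 14.03014145 = -4.8264832 / 14.03014145 = -0.344
  phi_hat_2 = [gamma(0) gamma(2) - gamma(1)^2] / det = [(5.2191)(3.8911) - (-3.6344)^2] / 14.03014145 = 7.09917665 / 14.03014145 = 0.506
So phi_hat = [-0.3440, 0.5060].
Therefore phi_hat_2 = 0.5060.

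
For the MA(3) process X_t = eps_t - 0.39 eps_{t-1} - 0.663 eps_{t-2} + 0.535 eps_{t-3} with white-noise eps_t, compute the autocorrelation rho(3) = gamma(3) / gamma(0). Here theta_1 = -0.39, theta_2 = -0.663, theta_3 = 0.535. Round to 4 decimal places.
\rho(3) = 0.2849

For an MA(q) process with theta_0 = 1, the autocovariance is
  gamma(k) = sigma^2 * sum_{i=0..q-k} theta_i * theta_{i+k},
and rho(k) = gamma(k) / gamma(0). Sigma^2 cancels.
  numerator   = (1)*(0.535) = 0.535.
  denominator = (1)^2 + (-0.39)^2 + (-0.663)^2 + (0.535)^2 = 1.877894.
  rho(3) = 0.535 / 1.877894 = 0.2849.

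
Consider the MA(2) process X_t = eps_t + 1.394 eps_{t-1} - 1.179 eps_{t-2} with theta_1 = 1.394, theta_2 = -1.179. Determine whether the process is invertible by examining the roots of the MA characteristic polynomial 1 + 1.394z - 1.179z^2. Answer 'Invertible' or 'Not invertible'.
\text{Not invertible}

The MA(q) characteristic polynomial is P(z) = 1 + 1.394z - 1.179z^2.
Invertibility requires all roots to lie outside the unit circle, i.e. |z| > 1 for every root.
Set 1 + (1.394) z + (-1.179) z^2 = 0, i.e. a z^2 + b z + c = 0 with a = -1.179, b = 1.394, c = 1.
Discriminant D = b^2 - 4ac = (1.394)^2 - 4*(-1.179)*1 = 1.943236 - (-4.716) = 6.659236.
D >= 0, so the roots are real: z = (-b +/- sqrt(D)) / (2a) = (-1.394 +/- 2.58055) / (-2.358).
  z_1 = (-1.394 + 2.58055) / (-2.358) = -0.5032,   |z_1| = 0.5032.
  z_2 = (-1.394 - 2.58055) / (-2.358) = 1.6856,   |z_2| = 1.6856.
Moduli of all roots: 0.5032, 1.6856.
All moduli strictly greater than 1? No.
Verdict: Not invertible.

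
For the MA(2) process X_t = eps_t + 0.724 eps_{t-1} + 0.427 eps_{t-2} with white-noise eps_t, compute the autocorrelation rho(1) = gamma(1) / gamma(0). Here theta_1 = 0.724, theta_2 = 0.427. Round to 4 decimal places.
\rho(1) = 0.6054

For an MA(q) process with theta_0 = 1, the autocovariance is
  gamma(k) = sigma^2 * sum_{i=0..q-k} theta_i * theta_{i+k},
and rho(k) = gamma(k) / gamma(0). Sigma^2 cancels.
  numerator   = (1)*(0.724) + (0.724)*(0.427) = 1.033148.
  denominator = (1)^2 + (0.724)^2 + (0.427)^2 = 1.706505.
  rho(1) = 1.033148 / 1.706505 = 0.6054.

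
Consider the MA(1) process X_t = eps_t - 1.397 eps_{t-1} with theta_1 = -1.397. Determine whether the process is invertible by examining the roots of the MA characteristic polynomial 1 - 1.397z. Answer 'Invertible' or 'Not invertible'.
\text{Not invertible}

The MA(q) characteristic polynomial is P(z) = 1 - 1.397z.
Invertibility requires all roots to lie outside the unit circle, i.e. |z| > 1 for every root.
This is linear in z: 1 + (-1.397) z = 0  =>  z = -1/(-1.397) = 0.71582,  |z| = 0.71582.
Moduli of all roots: 0.7158.
All moduli strictly greater than 1? No.
Verdict: Not invertible.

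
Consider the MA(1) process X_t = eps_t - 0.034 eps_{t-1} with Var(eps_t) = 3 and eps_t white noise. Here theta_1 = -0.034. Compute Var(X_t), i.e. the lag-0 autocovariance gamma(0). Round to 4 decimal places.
\gamma(0) = 3.0035

For an MA(q) process X_t = eps_t + sum_i theta_i eps_{t-i} with
Var(eps_t) = sigma^2, the variance is
  gamma(0) = sigma^2 * (1 + sum_i theta_i^2).
  sum_i theta_i^2 = (-0.034)^2 = 0.001156.
  gamma(0) = 3 * (1 + 0.001156) = 3 * 1.001156 = 3.003468, which rounds to 3.0035.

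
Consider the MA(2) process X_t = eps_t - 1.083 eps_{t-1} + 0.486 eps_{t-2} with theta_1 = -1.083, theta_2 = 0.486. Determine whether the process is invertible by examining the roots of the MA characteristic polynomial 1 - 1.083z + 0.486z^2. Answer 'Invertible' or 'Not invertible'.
\text{Invertible}

The MA(q) characteristic polynomial is P(z) = 1 - 1.083z + 0.486z^2.
Invertibility requires all roots to lie outside the unit circle, i.e. |z| > 1 for every root.
Set 1 + (-1.083) z + (0.486) z^2 = 0, i.e. a z^2 + b z + c = 0 with a = 0.486, b = -1.083, c = 1.
Discriminant D = b^2 - 4ac = (-1.083)^2 - 4*(0.486)*1 = 1.172889 - (1.944) = -0.771111.
D < 0, so the roots are the complex-conjugate pair z = (-b +/- i sqrt(-D)) / (2a) = 1.1142 +/- 0.9034i.
For a conjugate pair |z|^2 = z * conj(z) = (product of roots) = c/a = 1/(0.486) = 2.057613, so |z| = sqrt(2.057613) = 1.4344 for both roots.
Moduli of all roots: 1.4344, 1.4344.
All moduli strictly greater than 1? Yes.
Verdict: Invertible.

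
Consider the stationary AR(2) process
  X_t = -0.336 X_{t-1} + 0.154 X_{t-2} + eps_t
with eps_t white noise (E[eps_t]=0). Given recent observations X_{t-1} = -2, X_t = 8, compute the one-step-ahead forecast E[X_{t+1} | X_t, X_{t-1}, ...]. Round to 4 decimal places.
E[X_{t+1} \mid \mathcal F_t] = -2.9960

For an AR(p) model X_t = c + sum_i phi_i X_{t-i} + eps_t, the
one-step-ahead conditional mean is
  E[X_{t+1} | X_t, ...] = c + sum_i phi_i X_{t+1-i}.
Substitute known values:
  E[X_{t+1} | ...] = (-0.336) * (8) + (0.154) * (-2)
                   = -2.9960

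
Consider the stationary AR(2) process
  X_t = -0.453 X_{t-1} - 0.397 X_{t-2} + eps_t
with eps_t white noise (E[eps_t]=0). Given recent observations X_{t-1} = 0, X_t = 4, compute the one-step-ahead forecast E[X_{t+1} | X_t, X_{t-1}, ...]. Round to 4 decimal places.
E[X_{t+1} \mid \mathcal F_t] = -1.8120

For an AR(p) model X_t = c + sum_i phi_i X_{t-i} + eps_t, the
one-step-ahead conditional mean is
  E[X_{t+1} | X_t, ...] = c + sum_i phi_i X_{t+1-i}.
Substitute known values:
  E[X_{t+1} | ...] = (-0.453) * (4) + (-0.397) * (0)
                   = -1.8120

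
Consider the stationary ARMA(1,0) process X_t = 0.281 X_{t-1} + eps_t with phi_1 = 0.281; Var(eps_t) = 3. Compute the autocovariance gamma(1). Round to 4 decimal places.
\gamma(1) = 0.9153

Multiply the model equation by X_{t-k} and take expectations. With theta_0 = psi_0 = 1 and psi_j the MA(infinity) weights, this gives
  gamma(k) - sum_i phi_i gamma(k-i) = c_k,
  c_k = sigma^2 * sum_{j=k..q} theta_j psi_{j-k}   (c_k = 0 for k > q),
using gamma(-m) = gamma(m).
Pure AR (q = 0): c_0 = sigma^2 = 3, c_k = 0 for k >= 1.
Equations for k = 0 and k = 1 (AR order 1):
  gamma(0) = phi_1 gamma(1) + c_0
  gamma(1) = phi_1 gamma(0) + c_1
Substituting the second into the first: gamma(0) (1 - phi_1^2) = c_0 + phi_1 c_1, so
  gamma(0) = c_0 / (1 - phi_1^2) = 3 / (1 - (0.281)^2) = 3 / 0.921039 = 3.257191.
  gamma(1) = phi_1 gamma(0) = (0.281)(3.257191) = 0.915271.
Therefore gamma(1) = 0.9153 (to 4 decimal places).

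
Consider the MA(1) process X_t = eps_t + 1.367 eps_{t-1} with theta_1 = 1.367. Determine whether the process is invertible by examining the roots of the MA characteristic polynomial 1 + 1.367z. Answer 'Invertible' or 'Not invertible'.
\text{Not invertible}

The MA(q) characteristic polynomial is P(z) = 1 + 1.367z.
Invertibility requires all roots to lie outside the unit circle, i.e. |z| > 1 for every root.
This is linear in z: 1 + (1.367) z = 0  =>  z = -1/(1.367) = -0.731529,  |z| = 0.731529.
Moduli of all roots: 0.7315.
All moduli strictly greater than 1? No.
Verdict: Not invertible.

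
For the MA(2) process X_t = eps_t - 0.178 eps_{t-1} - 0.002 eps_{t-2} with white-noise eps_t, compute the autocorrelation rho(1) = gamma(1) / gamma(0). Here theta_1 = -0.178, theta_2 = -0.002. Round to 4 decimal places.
\rho(1) = -0.1722

For an MA(q) process with theta_0 = 1, the autocovariance is
  gamma(k) = sigma^2 * sum_{i=0..q-k} theta_i * theta_{i+k},
and rho(k) = gamma(k) / gamma(0). Sigma^2 cancels.
  numerator   = (1)*(-0.178) + (-0.178)*(-0.002) = -0.177644.
  denominator = (1)^2 + (-0.178)^2 + (-0.002)^2 = 1.031688.
  rho(1) = -0.177644 / 1.031688 = -0.1722.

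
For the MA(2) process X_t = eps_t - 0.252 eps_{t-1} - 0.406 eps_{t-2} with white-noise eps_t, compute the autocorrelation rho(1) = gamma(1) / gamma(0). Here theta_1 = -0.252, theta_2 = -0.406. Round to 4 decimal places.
\rho(1) = -0.1219

For an MA(q) process with theta_0 = 1, the autocovariance is
  gamma(k) = sigma^2 * sum_{i=0..q-k} theta_i * theta_{i+k},
and rho(k) = gamma(k) / gamma(0). Sigma^2 cancels.
  numerator   = (1)*(-0.252) + (-0.252)*(-0.406) = -0.149688.
  denominator = (1)^2 + (-0.252)^2 + (-0.406)^2 = 1.22834.
  rho(1) = -0.149688 / 1.22834 = -0.1219.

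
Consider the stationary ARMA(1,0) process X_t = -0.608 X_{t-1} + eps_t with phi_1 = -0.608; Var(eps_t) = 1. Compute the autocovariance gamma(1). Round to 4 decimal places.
\gamma(1) = -0.9646

Multiply the model equation by X_{t-k} and take expectations. With theta_0 = psi_0 = 1 and psi_j the MA(infinity) weights, this gives
  gamma(k) - sum_i phi_i gamma(k-i) = c_k,
  c_k = sigma^2 * sum_{j=k..q} theta_j psi_{j-k}   (c_k = 0 for k > q),
using gamma(-m) = gamma(m).
Pure AR (q = 0): c_0 = sigma^2 = 1, c_k = 0 for k >= 1.
Equations for k = 0 and k = 1 (AR order 1):
  gamma(0) = phi_1 gamma(1) + c_0
  gamma(1) = phi_1 gamma(0) + c_1
Substituting the second into the first: gamma(0) (1 - phi_1^2) = c_0 + phi_1 c_1, so
  gamma(0) = c_0 / (1 - phi_1^2) = 1 / (1 - (-0.608)^2) = 1 / 0.630336 = 1.586455.
  gamma(1) = phi_1 gamma(0) = (-0.608)(1.586455) = -0.964565.
Therefore gamma(1) = -0.9646 (to 4 decimal places).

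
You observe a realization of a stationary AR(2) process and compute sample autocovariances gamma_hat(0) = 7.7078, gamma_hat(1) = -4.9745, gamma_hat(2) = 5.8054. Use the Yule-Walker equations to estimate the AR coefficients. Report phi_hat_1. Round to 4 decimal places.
\hat\phi_{1} = -0.2730

The Yule-Walker equations for an AR(p) process read, in matrix form,
  Gamma_p phi = r_p,   with   (Gamma_p)_{ij} = gamma(|i - j|),
                       (r_p)_i = gamma(i),   i,j = 1..p.
Substitute the sample gammas (Toeplitz matrix and right-hand side of size 2):
  Gamma_p = [[7.7078, -4.9745], [-4.9745, 7.7078]]
  r_p     = [-4.9745, 5.8054]
Written out:
  7.7078 phi_1 - 4.9745 phi_2 = -4.9745
  -4.9745 phi_1 + 7.7078 phi_2 = 5.8054
Solve by Cramer's rule:
  det = gamma(0)^2 - gamma(1)^2 = (7.7078)^2 - (-4.9745)^2 = 59.41018084 - 24.74565025 = 34.66453059
  phi_hat_1 = [gamma(1) gamma(0) - gamma(1) gamma(2)] / det = [(-4.9745)(7.7078) - (-4.9745)(5.8054)] / 34.66453059 = -9.4634888 / 34.66453059 = -0.273
  phi_hat_2 = [gamma(0) gamma(2) - gamma(1)^2] / det = [(7.7078)(5.8054) - (-4.9745)^2] / 34.66453059 = 20.00121187 / 34.66453059 = 0.577
So phi_hat = [-0.2730, 0.5770].
Therefore phi_hat_1 = -0.2730.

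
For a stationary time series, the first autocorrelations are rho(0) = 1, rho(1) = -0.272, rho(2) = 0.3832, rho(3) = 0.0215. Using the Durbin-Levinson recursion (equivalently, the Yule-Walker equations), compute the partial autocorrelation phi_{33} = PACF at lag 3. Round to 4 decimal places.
\phi_{33} = 0.2209

The PACF at lag k is phi_{kk}, the last component of the solution
to the Yule-Walker system G_k phi = r_k where
  (G_k)_{ij} = rho(|i - j|), (r_k)_i = rho(i), i,j = 1..k.
Equivalently, Durbin-Levinson gives phi_{kk} iteratively:
  phi_{11} = rho(1)
  phi_{kk} = [rho(k) - sum_{j=1..k-1} phi_{k-1,j} rho(k-j)]
            / [1 - sum_{j=1..k-1} phi_{k-1,j} rho(j)],
  phi_{k,j} = phi_{k-1,j} - phi_{kk} phi_{k-1,k-j},  j = 1..k-1.
Step k = 1:
  phi_11 = rho(1) = -0.272.
Step k = 2:
  phi_22 = [rho(2) - phi_11 rho(1)] / [1 - phi_11 rho(1)] = [0.3832 - (-0.272)(-0.272)] / [1 - (-0.272)(-0.272)]
         = 0.309216 / 0.926016 = 0.333921.
  Update: phi_21 = phi_11 - phi_22 phi_11 = -0.272 - (0.333921)(-0.272) = -0.181174.
Step k = 3:
  phi_33 = [rho(3) - phi_21 rho(2) - phi_22 rho(1)] / [1 - phi_21 rho(1) - phi_22 rho(2)]
    numerator   = 0.0215 - (-0.181174)(0.3832) - (0.333921)(-0.272) = 0.18175216
    denominator = 1 - (-0.181174)(-0.272) - (0.333921)(0.3832) = 0.82276235
  phi_33 = 0.18175216 / 0.82276235 = 0.2209.
Therefore phi_{33} = 0.2209.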